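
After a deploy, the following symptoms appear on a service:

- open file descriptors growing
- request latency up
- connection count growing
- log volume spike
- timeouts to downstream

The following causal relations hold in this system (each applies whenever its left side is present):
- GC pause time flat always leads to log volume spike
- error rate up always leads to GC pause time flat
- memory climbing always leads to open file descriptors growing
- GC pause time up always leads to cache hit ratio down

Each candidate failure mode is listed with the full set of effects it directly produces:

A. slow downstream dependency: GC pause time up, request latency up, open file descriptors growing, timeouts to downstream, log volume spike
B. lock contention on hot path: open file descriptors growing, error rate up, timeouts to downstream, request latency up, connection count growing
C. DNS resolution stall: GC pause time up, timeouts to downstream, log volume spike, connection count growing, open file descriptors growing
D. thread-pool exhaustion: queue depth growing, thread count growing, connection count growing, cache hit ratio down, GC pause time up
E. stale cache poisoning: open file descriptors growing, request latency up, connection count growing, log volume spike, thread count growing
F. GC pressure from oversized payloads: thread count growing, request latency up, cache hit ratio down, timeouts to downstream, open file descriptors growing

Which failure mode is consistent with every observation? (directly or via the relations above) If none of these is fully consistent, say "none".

Per-candidate check:
(A) slow downstream dependency — open file descriptors growing match; request latency up match; connection count growing miss; log volume spike match; timeouts to downstream match
(B) lock contention on hot path — open file descriptors growing match; request latency up match; connection count growing match; log volume spike match (through error rate up → GC pause time flat → log volume spike); timeouts to downstream match
(C) DNS resolution stall — does not account for request latency up
(D) thread-pool exhaustion — open file descriptors growing miss; request latency up miss; connection count growing match; log volume spike miss; timeouts to downstream miss
(E) stale cache poisoning — does not account for timeouts to downstream
(F) GC pressure from oversized payloads — open file descriptors growing match; request latency up match; connection count growing miss; log volume spike miss; timeouts to downstream match
(B) is the only candidate with no mismatches.

B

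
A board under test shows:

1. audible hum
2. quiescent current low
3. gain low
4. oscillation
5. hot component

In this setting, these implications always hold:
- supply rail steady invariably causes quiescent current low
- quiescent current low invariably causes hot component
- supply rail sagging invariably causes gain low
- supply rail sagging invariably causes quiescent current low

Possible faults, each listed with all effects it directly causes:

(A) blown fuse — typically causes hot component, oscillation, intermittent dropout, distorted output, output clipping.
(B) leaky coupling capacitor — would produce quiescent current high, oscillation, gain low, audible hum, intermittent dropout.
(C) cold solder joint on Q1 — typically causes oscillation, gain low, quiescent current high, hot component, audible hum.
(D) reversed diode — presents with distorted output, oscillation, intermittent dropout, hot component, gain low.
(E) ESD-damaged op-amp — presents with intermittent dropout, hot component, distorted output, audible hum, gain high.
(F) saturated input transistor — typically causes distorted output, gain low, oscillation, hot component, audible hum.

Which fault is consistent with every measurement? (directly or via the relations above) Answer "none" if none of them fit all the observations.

none

Per-candidate check:
(A) blown fuse — audible hum NO; quiescent current low NO; gain low NO; oscillation yes; hot component yes
(B) leaky coupling capacitor — audible hum yes; quiescent current low NO; gain low yes; oscillation yes; hot component NO
(C) cold solder joint on Q1 — audible hum yes; quiescent current low NO; gain low yes; oscillation yes; hot component yes
(D) reversed diode — audible hum NO; quiescent current low NO; gain low yes; oscillation yes; hot component yes
(E) ESD-damaged op-amp — fails on quiescent current low, gain low, oscillation (predicts gain high, not gain low)
(F) saturated input transistor — audible hum yes; quiescent current low NO; gain low yes; oscillation yes; hot component yes
No candidate is consistent with all observations.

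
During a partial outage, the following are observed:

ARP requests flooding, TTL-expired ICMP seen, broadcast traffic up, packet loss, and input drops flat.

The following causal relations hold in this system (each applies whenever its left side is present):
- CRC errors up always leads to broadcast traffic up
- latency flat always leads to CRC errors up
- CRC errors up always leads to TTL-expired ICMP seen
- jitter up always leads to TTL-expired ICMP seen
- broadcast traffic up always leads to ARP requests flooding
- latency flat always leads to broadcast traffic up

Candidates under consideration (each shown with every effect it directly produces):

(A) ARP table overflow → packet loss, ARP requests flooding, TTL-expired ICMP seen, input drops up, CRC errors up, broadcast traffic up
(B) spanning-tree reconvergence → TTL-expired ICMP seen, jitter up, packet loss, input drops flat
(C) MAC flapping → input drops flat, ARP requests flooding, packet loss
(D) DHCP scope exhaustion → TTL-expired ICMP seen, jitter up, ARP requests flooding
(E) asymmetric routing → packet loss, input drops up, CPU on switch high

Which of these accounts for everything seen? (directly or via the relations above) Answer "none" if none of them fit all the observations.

none

For each candidate, compare predicted effects to what was observed:
(A) ARP table overflow — fails on input drops flat (predicts input drops up, not input drops flat)
(B) spanning-tree reconvergence — does not account for ARP requests flooding, broadcast traffic up
(C) MAC flapping — ARP requests flooding ✓; TTL-expired ICMP seen ✗; broadcast traffic up ✗; packet loss ✓; input drops flat ✓
(D) DHCP scope exhaustion — does not account for broadcast traffic up, packet loss, input drops flat
(E) asymmetric routing — ARP requests flooding ✗; TTL-expired ICMP seen ✗; broadcast traffic up ✗; packet loss ✓; input drops flat ✗
Every candidate fails on at least one observation.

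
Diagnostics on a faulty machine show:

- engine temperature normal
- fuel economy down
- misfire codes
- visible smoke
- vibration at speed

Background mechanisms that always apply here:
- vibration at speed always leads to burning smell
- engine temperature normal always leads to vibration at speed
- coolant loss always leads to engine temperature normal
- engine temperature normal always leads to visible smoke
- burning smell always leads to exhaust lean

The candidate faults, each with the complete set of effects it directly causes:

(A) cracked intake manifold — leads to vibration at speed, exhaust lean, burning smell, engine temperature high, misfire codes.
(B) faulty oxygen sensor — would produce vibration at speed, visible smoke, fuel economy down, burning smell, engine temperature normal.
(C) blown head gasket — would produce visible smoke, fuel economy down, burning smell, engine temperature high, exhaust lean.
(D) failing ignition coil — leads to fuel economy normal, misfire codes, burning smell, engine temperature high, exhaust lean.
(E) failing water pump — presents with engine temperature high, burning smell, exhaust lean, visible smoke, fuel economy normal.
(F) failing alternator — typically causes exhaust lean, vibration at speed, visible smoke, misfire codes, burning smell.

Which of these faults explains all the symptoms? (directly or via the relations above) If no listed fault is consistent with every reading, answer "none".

Testing each hypothesis:
(A) cracked intake manifold — fails on engine temperature normal, fuel economy down, visible smoke (predicts engine temperature high, not engine temperature normal)
(B) faulty oxygen sensor — does not account for misfire codes
(C) blown head gasket — fails on engine temperature normal, misfire codes, vibration at speed (predicts engine temperature high, not engine temperature normal)
(D) failing ignition coil — engine temperature normal -; fuel economy down -; misfire codes +; visible smoke -; vibration at speed -
(E) failing water pump — fails on engine temperature normal, fuel economy down, misfire codes, vibration at speed (predicts engine temperature high, not engine temperature normal; predicts fuel economy normal, not fuel economy down)
(F) failing alternator — engine temperature normal -; fuel economy down -; misfire codes +; visible smoke +; vibration at speed +
Every candidate fails on at least one observation.

none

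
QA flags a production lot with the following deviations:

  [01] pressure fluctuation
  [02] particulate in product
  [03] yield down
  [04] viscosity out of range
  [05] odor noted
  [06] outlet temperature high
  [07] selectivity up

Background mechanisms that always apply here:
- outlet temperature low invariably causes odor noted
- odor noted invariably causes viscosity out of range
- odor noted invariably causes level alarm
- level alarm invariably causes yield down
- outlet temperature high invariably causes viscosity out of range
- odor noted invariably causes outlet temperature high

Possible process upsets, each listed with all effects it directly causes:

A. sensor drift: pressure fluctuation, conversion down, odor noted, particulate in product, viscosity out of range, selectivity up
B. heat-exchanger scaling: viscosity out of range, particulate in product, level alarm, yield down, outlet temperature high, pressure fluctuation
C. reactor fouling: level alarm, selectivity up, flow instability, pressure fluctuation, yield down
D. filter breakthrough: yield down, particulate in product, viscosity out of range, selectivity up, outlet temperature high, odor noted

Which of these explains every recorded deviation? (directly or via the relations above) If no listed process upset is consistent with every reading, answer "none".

Checking each candidate against the observations:
(A) sensor drift — accounts for every observation (yield down by odor noted → level alarm → yield down)
(B) heat-exchanger scaling — pressure fluctuation yes; particulate in product yes; yield down yes; viscosity out of range yes; odor noted NO; outlet temperature high yes; selectivity up NO
(C) reactor fouling — pressure fluctuation yes; particulate in product NO; yield down yes; viscosity out of range NO; odor noted NO; outlet temperature high NO; selectivity up yes
(D) filter breakthrough — pressure fluctuation NO; particulate in product yes; yield down yes; viscosity out of range yes; odor noted yes; outlet temperature high yes; selectivity up yes
Only (A) is consistent with every observation.

A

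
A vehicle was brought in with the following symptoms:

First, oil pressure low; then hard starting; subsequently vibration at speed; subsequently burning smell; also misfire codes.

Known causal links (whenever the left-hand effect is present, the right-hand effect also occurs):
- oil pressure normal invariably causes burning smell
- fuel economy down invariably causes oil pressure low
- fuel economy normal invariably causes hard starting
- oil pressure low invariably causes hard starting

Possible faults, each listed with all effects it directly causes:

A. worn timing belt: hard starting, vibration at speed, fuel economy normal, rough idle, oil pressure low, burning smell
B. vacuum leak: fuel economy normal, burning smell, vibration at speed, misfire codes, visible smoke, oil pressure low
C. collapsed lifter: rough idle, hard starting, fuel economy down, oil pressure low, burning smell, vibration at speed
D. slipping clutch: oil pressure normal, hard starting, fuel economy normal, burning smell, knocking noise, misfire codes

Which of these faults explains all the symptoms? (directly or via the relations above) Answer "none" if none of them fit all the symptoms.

B

Per-candidate check:
(A) worn timing belt — does not account for misfire codes
(B) vacuum leak — oil pressure low +; hard starting + (via oil pressure low → hard starting); vibration at speed +; burning smell +; misfire codes +
(C) collapsed lifter — does not account for misfire codes
(D) slipping clutch — fails on oil pressure low, vibration at speed (predicts oil pressure normal, not oil pressure low)
Only (B) is consistent with every observation.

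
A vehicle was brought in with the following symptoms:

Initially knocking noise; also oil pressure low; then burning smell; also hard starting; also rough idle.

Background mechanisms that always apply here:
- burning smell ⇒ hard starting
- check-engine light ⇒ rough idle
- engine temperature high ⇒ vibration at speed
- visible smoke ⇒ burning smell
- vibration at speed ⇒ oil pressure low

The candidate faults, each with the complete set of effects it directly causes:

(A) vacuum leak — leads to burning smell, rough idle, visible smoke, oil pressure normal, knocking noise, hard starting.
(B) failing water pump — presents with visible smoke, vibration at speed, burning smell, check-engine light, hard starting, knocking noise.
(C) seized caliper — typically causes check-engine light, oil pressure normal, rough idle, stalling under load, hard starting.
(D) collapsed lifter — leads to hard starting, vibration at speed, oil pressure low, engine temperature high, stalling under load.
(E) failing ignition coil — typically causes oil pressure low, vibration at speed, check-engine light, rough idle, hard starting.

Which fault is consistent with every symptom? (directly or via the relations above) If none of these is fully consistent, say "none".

Per-candidate check:
(A) vacuum leak — knocking noise yes; oil pressure low NO; burning smell yes; hard starting yes; rough idle yes
(B) failing water pump — knocking noise yes; oil pressure low yes (via vibration at speed → oil pressure low); burning smell yes; hard starting yes; rough idle yes (via check-engine light → rough idle)
(C) seized caliper — fails on knocking noise, oil pressure low, burning smell (predicts oil pressure normal, not oil pressure low)
(D) collapsed lifter — does not account for knocking noise, burning smell, rough idle
(E) failing ignition coil — does not account for knocking noise, burning smell
(B) alone accounts for all the evidence.

B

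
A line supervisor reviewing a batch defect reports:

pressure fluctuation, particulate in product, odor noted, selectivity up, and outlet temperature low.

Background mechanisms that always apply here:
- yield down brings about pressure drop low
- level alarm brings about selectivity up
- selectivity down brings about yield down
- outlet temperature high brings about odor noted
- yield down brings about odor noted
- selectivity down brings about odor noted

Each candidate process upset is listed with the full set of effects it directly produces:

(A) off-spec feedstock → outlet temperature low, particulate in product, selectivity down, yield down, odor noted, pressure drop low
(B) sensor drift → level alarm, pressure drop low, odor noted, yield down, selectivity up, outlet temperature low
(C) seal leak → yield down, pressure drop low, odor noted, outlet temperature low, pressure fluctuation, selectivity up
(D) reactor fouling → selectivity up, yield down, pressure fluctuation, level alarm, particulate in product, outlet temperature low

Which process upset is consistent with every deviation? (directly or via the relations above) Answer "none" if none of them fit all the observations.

D

Per-candidate check:
(A) off-spec feedstock — pressure fluctuation -; particulate in product +; odor noted +; selectivity up -; outlet temperature low +
(B) sensor drift — does not account for pressure fluctuation, particulate in product
(C) seal leak — pressure fluctuation +; particulate in product -; odor noted +; selectivity up +; outlet temperature low +
(D) reactor fouling — accounts for every observation (odor noted by yield down → odor noted)
(D) is the only candidate with no mismatches.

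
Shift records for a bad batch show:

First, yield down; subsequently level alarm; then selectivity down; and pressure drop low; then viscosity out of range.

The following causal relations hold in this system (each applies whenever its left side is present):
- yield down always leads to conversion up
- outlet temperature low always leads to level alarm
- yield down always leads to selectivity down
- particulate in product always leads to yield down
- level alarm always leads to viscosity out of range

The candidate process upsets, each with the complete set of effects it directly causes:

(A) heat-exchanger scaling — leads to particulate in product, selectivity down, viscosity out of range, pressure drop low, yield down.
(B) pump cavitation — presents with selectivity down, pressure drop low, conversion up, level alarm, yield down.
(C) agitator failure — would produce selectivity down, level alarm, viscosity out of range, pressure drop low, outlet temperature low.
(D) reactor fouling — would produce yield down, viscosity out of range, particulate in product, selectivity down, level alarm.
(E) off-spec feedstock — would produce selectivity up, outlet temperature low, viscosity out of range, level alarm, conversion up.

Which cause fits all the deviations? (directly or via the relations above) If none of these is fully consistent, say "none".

Per-candidate check:
(A) heat-exchanger scaling — does not account for level alarm
(B) pump cavitation — yield down ✓; level alarm ✓; selectivity down ✓; pressure drop low ✓; viscosity out of range ✓ (via level alarm → viscosity out of range)
(C) agitator failure — yield down ✗; level alarm ✓; selectivity down ✓; pressure drop low ✓; viscosity out of range ✓
(D) reactor fouling — does not account for pressure drop low
(E) off-spec feedstock — yield down ✗; level alarm ✓; selectivity down ✗; pressure drop low ✗; viscosity out of range ✓
(B) is the only candidate with no mismatches.

B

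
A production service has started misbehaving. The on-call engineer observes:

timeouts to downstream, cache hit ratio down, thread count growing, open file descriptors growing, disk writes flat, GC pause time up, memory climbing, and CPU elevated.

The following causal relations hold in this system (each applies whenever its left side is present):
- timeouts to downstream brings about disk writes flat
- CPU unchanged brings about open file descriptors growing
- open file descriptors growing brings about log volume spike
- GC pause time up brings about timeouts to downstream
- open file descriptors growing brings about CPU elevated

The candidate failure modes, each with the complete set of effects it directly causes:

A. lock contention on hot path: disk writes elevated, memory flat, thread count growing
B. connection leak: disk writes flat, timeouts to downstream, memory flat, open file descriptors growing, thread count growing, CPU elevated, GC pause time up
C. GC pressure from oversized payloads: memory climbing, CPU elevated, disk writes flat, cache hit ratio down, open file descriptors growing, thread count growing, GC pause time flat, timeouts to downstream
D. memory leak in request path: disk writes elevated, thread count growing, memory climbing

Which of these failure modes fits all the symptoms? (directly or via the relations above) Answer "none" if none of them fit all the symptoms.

For each candidate, compare predicted effects to what was observed:
(A) lock contention on hot path — fails on timeouts to downstream, cache hit ratio down, open file descriptors growing, disk writes flat, GC pause time up, memory climbing, CPU elevated (predicts disk writes elevated, not disk writes flat; predicts memory flat, not memory climbing)
(B) connection leak — fails on cache hit ratio down, memory climbing (predicts memory flat, not memory climbing)
(C) GC pressure from oversized payloads — fails on GC pause time up (predicts GC pause time flat, not GC pause time up)
(D) memory leak in request path — timeouts to downstream miss; cache hit ratio down miss; thread count growing match; open file descriptors growing miss; disk writes flat miss; GC pause time up miss; memory climbing match; CPU elevated miss
Every candidate fails on at least one observation.

none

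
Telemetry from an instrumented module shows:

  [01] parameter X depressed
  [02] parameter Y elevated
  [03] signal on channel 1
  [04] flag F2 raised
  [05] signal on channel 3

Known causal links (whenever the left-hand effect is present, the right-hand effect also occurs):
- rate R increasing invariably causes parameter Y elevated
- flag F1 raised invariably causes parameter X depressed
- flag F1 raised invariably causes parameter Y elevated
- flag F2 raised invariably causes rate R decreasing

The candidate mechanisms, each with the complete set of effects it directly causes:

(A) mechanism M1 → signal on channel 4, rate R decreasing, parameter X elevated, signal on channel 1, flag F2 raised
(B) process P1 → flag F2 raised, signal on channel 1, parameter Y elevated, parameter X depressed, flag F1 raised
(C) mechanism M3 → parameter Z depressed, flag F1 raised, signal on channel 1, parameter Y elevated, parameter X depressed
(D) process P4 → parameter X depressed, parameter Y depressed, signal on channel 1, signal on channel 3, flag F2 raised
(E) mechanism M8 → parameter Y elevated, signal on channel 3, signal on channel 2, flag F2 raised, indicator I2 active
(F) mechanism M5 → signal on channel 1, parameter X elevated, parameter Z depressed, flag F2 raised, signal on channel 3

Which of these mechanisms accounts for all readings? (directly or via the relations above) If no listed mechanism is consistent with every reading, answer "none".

For each candidate, compare predicted effects to what was observed:
(A) mechanism M1 — parameter X depressed ✗; parameter Y elevated ✗; signal on channel 1 ✓; flag F2 raised ✓; signal on channel 3 ✗
(B) process P1 — parameter X depressed ✓; parameter Y elevated ✓; signal on channel 1 ✓; flag F2 raised ✓; signal on channel 3 ✗
(C) mechanism M3 — parameter X depressed ✓; parameter Y elevated ✓; signal on channel 1 ✓; flag F2 raised ✗; signal on channel 3 ✗
(D) process P4 — fails on parameter Y elevated (predicts parameter Y depressed, not parameter Y elevated)
(E) mechanism M8 — does not account for parameter X depressed, signal on channel 1
(F) mechanism M5 — fails on parameter X depressed, parameter Y elevated (predicts parameter X elevated, not parameter X depressed)
None of the listed candidates fits everything.

none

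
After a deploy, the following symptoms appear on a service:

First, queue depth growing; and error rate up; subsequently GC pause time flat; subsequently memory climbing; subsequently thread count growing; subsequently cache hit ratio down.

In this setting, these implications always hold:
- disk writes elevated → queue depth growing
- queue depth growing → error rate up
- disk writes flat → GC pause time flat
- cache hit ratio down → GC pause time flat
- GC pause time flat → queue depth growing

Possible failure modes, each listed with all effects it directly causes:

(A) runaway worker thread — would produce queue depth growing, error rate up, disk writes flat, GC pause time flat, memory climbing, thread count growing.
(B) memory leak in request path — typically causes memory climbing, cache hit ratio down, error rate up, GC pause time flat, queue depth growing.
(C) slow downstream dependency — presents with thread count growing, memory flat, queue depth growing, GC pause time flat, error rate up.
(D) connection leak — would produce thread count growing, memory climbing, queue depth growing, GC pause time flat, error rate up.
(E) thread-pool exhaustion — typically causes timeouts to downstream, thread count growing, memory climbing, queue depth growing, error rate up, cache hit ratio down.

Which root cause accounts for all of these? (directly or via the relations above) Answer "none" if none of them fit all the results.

Testing each hypothesis:
(A) runaway worker thread — queue depth growing ✓; error rate up ✓; GC pause time flat ✓; memory climbing ✓; thread count growing ✓; cache hit ratio down ✗
(B) memory leak in request path — queue depth growing ✓; error rate up ✓; GC pause time flat ✓; memory climbing ✓; thread count growing ✗; cache hit ratio down ✓
(C) slow downstream dependency — fails on memory climbing, cache hit ratio down (predicts memory flat, not memory climbing)
(D) connection leak — queue depth growing ✓; error rate up ✓; GC pause time flat ✓; memory climbing ✓; thread count growing ✓; cache hit ratio down ✗
(E) thread-pool exhaustion — queue depth growing ✓; error rate up ✓; GC pause time flat ✓ (through cache hit ratio down → GC pause time flat); memory climbing ✓; thread count growing ✓; cache hit ratio down ✓
Only (E) is consistent with every observation.

E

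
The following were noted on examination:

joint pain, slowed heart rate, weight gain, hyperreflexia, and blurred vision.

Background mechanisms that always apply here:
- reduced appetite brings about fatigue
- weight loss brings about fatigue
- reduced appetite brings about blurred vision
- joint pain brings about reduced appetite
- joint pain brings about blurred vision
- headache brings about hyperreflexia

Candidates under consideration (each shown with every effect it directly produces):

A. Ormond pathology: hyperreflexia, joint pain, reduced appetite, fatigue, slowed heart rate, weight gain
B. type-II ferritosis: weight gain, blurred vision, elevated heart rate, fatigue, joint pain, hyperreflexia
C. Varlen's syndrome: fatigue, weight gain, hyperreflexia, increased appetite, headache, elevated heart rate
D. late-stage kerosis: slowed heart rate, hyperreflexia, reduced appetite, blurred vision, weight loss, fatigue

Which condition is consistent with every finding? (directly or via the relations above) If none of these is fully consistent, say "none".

A

Checking each candidate against the observations:
(A) Ormond pathology — accounts for every observation (blurred vision via reduced appetite → blurred vision)
(B) type-II ferritosis — fails on slowed heart rate (predicts elevated heart rate, not slowed heart rate)
(C) Varlen's syndrome — fails on joint pain, slowed heart rate, blurred vision (predicts elevated heart rate, not slowed heart rate)
(D) late-stage kerosis — fails on joint pain, weight gain (predicts weight loss, not weight gain)
(A) alone accounts for all the evidence.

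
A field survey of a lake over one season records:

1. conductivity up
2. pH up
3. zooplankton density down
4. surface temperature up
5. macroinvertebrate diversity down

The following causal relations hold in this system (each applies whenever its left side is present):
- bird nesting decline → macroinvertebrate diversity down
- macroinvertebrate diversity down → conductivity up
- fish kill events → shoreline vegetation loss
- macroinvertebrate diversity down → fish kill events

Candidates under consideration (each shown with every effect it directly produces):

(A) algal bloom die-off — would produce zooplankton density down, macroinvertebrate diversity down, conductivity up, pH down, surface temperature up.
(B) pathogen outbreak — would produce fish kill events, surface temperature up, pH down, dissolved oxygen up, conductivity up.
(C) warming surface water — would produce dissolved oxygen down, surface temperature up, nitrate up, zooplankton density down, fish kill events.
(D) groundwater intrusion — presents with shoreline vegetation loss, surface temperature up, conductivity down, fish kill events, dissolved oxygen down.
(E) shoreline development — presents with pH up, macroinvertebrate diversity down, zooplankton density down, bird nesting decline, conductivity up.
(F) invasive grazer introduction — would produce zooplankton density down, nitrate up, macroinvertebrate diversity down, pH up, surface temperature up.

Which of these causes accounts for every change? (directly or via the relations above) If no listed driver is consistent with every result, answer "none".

For each candidate, compare predicted effects to what was observed:
(A) algal bloom die-off — fails on pH up (predicts pH down, not pH up)
(B) pathogen outbreak — conductivity up +; pH up -; zooplankton density down -; surface temperature up +; macroinvertebrate diversity down -
(C) warming surface water — does not account for conductivity up, pH up, macroinvertebrate diversity down
(D) groundwater intrusion — fails on conductivity up, pH up, zooplankton density down, macroinvertebrate diversity down (predicts conductivity down, not conductivity up)
(E) shoreline development — does not account for surface temperature up
(F) invasive grazer introduction — conductivity up + (through macroinvertebrate diversity down → conductivity up); pH up +; zooplankton density down +; surface temperature up +; macroinvertebrate diversity down +
(F) is the only candidate with no mismatches.

F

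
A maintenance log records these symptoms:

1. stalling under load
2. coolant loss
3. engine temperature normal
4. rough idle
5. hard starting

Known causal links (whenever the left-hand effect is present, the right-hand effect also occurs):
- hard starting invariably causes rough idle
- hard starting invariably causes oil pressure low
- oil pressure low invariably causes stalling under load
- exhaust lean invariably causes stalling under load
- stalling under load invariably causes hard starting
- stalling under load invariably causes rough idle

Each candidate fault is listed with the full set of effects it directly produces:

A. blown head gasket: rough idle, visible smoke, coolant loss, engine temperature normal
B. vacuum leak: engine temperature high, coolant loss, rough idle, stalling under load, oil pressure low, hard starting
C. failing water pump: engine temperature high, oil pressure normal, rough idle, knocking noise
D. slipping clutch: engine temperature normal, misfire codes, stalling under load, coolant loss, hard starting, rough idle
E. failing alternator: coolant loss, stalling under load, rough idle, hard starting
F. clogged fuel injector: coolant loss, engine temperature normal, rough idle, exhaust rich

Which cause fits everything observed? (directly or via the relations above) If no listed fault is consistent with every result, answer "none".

For each candidate, compare predicted effects to what was observed:
(A) blown head gasket — stalling under load NO; coolant loss yes; engine temperature normal yes; rough idle yes; hard starting NO
(B) vacuum leak — stalling under load yes; coolant loss yes; engine temperature normal NO; rough idle yes; hard starting yes
(C) failing water pump — fails on stalling under load, coolant loss, engine temperature normal, hard starting (predicts engine temperature high, not engine temperature normal)
(D) slipping clutch — accounts for every observation
(E) failing alternator — does not account for engine temperature normal
(F) clogged fuel injector — does not account for stalling under load, hard starting
(D) is the only candidate with no mismatches.

D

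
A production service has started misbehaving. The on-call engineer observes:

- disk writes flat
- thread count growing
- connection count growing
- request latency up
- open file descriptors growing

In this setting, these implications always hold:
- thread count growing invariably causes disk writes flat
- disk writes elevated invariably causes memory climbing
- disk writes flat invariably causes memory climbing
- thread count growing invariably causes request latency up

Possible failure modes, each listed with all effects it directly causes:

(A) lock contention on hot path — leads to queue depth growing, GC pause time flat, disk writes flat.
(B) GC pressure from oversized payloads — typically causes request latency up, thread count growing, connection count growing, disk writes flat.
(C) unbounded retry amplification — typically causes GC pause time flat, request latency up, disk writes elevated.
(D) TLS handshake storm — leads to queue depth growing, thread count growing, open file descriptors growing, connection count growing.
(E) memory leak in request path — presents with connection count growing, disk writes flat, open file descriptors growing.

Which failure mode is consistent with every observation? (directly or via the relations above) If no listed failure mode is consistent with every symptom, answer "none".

Testing each hypothesis:
(A) lock contention on hot path — disk writes flat +; thread count growing -; connection count growing -; request latency up -; open file descriptors growing -
(B) GC pressure from oversized payloads — disk writes flat +; thread count growing +; connection count growing +; request latency up +; open file descriptors growing -
(C) unbounded retry amplification — disk writes flat -; thread count growing -; connection count growing -; request latency up +; open file descriptors growing -
(D) TLS handshake storm — disk writes flat + (via thread count growing → disk writes flat); thread count growing +; connection count growing +; request latency up + (via thread count growing → request latency up); open file descriptors growing +
(E) memory leak in request path — does not account for thread count growing, request latency up
Only (D) is consistent with every observation.

D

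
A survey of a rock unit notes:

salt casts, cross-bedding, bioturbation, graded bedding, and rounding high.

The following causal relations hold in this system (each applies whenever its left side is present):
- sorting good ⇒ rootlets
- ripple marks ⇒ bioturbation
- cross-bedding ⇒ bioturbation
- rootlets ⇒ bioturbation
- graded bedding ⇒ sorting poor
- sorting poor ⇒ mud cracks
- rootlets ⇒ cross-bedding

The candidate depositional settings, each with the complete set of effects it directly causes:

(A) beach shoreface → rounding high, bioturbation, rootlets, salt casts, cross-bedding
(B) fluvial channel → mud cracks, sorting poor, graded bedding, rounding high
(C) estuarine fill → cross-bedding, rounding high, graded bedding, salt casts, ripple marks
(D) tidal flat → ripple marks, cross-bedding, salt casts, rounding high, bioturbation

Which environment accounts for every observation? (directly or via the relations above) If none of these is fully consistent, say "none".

Checking each candidate against the observations:
(A) beach shoreface — salt casts yes; cross-bedding yes; bioturbation yes; graded bedding NO; rounding high yes
(B) fluvial channel — salt casts NO; cross-bedding NO; bioturbation NO; graded bedding yes; rounding high yes
(C) estuarine fill — salt casts yes; cross-bedding yes; bioturbation yes (by ripple marks → bioturbation); graded bedding yes; rounding high yes
(D) tidal flat — does not account for graded bedding
(C) is the only candidate with no mismatches.

C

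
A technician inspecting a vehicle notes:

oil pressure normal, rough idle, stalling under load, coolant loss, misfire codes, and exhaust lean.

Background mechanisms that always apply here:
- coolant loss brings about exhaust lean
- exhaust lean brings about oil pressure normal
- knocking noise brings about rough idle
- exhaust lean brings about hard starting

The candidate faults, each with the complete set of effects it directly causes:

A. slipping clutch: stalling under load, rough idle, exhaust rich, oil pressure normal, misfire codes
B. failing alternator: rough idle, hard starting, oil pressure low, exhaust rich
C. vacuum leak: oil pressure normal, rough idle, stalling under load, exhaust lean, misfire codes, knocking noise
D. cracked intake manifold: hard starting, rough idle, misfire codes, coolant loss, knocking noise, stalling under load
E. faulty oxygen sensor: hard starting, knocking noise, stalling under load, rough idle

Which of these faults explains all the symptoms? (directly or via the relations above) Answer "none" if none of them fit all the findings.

Testing each hypothesis:
(A) slipping clutch — fails on coolant loss, exhaust lean (predicts exhaust rich, not exhaust lean)
(B) failing alternator — oil pressure normal NO; rough idle yes; stalling under load NO; coolant loss NO; misfire codes NO; exhaust lean NO
(C) vacuum leak — oil pressure normal yes; rough idle yes; stalling under load yes; coolant loss NO; misfire codes yes; exhaust lean yes
(D) cracked intake manifold — oil pressure normal yes (by coolant loss → exhaust lean → oil pressure normal); rough idle yes; stalling under load yes; coolant loss yes; misfire codes yes; exhaust lean yes (by coolant loss → exhaust lean)
(E) faulty oxygen sensor — oil pressure normal NO; rough idle yes; stalling under load yes; coolant loss NO; misfire codes NO; exhaust lean NO
Only (D) is consistent with every observation.

D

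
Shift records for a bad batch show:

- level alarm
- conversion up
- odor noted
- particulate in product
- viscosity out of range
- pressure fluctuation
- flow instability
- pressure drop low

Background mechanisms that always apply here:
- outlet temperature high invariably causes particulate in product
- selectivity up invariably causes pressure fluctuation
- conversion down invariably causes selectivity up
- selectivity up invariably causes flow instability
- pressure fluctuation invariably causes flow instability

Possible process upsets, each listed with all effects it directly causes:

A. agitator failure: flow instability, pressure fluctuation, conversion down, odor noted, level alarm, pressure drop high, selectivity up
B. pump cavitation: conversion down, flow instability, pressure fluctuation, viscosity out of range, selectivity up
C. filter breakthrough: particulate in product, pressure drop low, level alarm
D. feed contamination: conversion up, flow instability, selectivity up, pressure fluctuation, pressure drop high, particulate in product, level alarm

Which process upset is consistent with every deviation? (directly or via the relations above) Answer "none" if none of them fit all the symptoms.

Testing each hypothesis:
(A) agitator failure — level alarm +; conversion up -; odor noted +; particulate in product -; viscosity out of range -; pressure fluctuation +; flow instability +; pressure drop low -
(B) pump cavitation — level alarm -; conversion up -; odor noted -; particulate in product -; viscosity out of range +; pressure fluctuation +; flow instability +; pressure drop low -
(C) filter breakthrough — level alarm +; conversion up -; odor noted -; particulate in product +; viscosity out of range -; pressure fluctuation -; flow instability -; pressure drop low +
(D) feed contamination — level alarm +; conversion up +; odor noted -; particulate in product +; viscosity out of range -; pressure fluctuation +; flow instability +; pressure drop low -
None of the listed candidates fits everything.

none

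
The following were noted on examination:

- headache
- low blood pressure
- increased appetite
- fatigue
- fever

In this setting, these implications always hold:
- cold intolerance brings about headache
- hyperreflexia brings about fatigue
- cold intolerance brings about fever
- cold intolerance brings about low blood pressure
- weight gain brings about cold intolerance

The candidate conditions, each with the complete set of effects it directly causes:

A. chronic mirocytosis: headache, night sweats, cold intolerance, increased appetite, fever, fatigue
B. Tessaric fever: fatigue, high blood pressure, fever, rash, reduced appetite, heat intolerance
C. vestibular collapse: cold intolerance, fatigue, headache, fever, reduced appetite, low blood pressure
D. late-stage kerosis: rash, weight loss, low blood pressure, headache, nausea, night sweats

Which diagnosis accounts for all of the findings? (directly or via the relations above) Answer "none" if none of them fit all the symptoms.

Per-candidate check:
(A) chronic mirocytosis — headache match; low blood pressure match (via cold intolerance → low blood pressure); increased appetite match; fatigue match; fever match
(B) Tessaric fever — headache miss; low blood pressure miss; increased appetite miss; fatigue match; fever match
(C) vestibular collapse — fails on increased appetite (predicts reduced appetite, not increased appetite)
(D) late-stage kerosis — does not account for increased appetite, fatigue, fever
(A) alone accounts for all the evidence.

A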